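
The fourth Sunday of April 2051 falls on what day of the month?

April 1, 2051 is a Saturday, so the first Sunday is the 2nd.
The fourth Sunday is 2 + 21 = 23.

23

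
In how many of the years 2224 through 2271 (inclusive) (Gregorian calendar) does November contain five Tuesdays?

November has 30 days; it has five Tuesdays when Tuesday falls among the first (month-length − 28) days — i.e. when November 1 is one of Tuesday/Monday.
November 1 by year: 2224:Mon✓ 2225:Tue✓ 2226:Wed 2227:Thu 2228:Sat 2229:Sun 2230:Mon✓ 2231:Tue✓ 2232:Thu 2233:Fri 2234:Sat 2235:Sun 2236:Tue✓ 2237:Wed 2238:Thu …(18 more)… 2257:Sun 2258:Mon✓ 2259:Tue✓ 2260:Thu 2261:Fri 2262:Sat 2263:Sun 2264:Tue✓ 2265:Wed 2266:Thu 2267:Fri 2268:Sun 2269:Mon✓ 2270:Tue✓ 2271:Wed
Years with five Tuesdays: 2224, 2225, 2230, 2231, 2236, 2241, 2242, 2247, 2252, 2253, 2258, 2259, 2264, 2269, 2270 → 15.

15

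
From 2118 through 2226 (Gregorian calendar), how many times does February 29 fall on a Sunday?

4

Leap years in 2118–2226: 26 of them.
Feb 29 weekday advances by 5 (mod 7) from one leap year to the next four years later (or differs when a century non-leap intervenes).
Leap-day weekdays: 2120:Thu 2124:Tue 2128:Sun✓ 2132:Fri 2136:Wed 2140:Mon 2144:Sat 2148:Thu 2152:Tue 2156:Sun✓ 2160:Fri 2164:Wed 2168:Mon 2172:Sat 2176:Thu 2180:Tue 2184:Sun✓ 2188:Fri 2192:Wed 2196:Mon 2204:Wed 2208:Mon 2212:Sat 2216:Thu 2220:Tue 2224:Sun✓
Sunday: 2128, 2156, 2184, 2224 → 4.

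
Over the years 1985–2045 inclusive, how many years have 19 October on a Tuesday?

Track 19 October's weekday year by year (advancing +1, or +2 across a Feb 29):
  1985: Sat  1986: Sun (+1)  1987: Mon (+1)  1988: Wed (+2)  1989: Thu (+1)
  1990: Fri (+1)  1991: Sat (+1)  1992: Mon (+2)  1993: Tue (+1) ✓  1994: Wed (+1)
  1995: Thu (+1)  1996: Sat (+2)  1997: Sun (+1)  1998: Mon (+1)  … (33 more years) …
  2032: Tue (+2) ✓  2033: Wed (+1)  2034: Thu (+1)  2035: Fri (+1)  2036: Sun (+2)
  2037: Mon (+1)  2038: Tue (+1) ✓  2039: Wed (+1)  2040: Fri (+2)  2041: Sat (+1)
  2042: Sun (+1)  2043: Mon (+1)  2044: Wed (+2)  2045: Thu (+1)
Tuesday years: 1993, 1999, 2004, 2010, 2021, 2027, 2032, 2038 — 8 in total.

8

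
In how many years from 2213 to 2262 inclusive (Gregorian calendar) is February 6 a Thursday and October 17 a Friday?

Check each year's weekday for February 6 and October 17:
  2213: Sat/Sun  2214: Sun/Mon  2215: Mon/Tue  2216: Tue/Thu  2217: Thu/Fri ✓  2218: Fri/Sat  2219: Sat/Sun  2220: Sun/Tue  2221: Tue/Wed  2222: Wed/Thu  2223: Thu/Fri ✓  2224: Fri/Sun  2225: Sun/Mon  2226: Mon/Tue  …(22 more)…  2249: Tue/Wed  2250: Wed/Thu  2251: Thu/Fri ✓  2252: Fri/Sun  2253: Sun/Mon  2254: Mon/Tue  2255: Tue/Wed  2256: Wed/Fri  2257: Fri/Sat  2258: Sat/Sun  2259: Sun/Mon  2260: Mon/Wed  2261: Wed/Thu  2262: Thu/Fri ✓
Both conditions hold in: 2217, 2223, 2234, 2245, 2251, 2262 — 6.

6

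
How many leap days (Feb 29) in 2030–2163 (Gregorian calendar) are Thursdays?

4

Leap years in 2030–2163: 32 of them.
Feb 29 weekday advances by 5 (mod 7) from one leap year to the next four years later (or differs when a century non-leap intervenes).
Leap-day weekdays: 2032:Sun 2036:Fri 2040:Wed 2044:Mon 2048:Sat 2052:Thu✓ 2056:Tue 2060:Sun 2064:Fri 2068:Wed 2072:Mon 2076:Sat 2080:Thu✓ …(6 more)… 2112:Mon 2116:Sat 2120:Thu✓ 2124:Tue 2128:Sun 2132:Fri 2136:Wed 2140:Mon 2144:Sat 2148:Thu✓ 2152:Tue 2156:Sun 2160:Fri
Thursday: 2052, 2080, 2120, 2148 → 4.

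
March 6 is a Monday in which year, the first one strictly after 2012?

From one year to the next, a fixed date's weekday advances by 1, or by 2 when a Feb 29 lies between the two dates.
2012: March 6 is Tuesday.
2013: Wednesday (+1)
2014: Thursday (+1)
2015: Friday (+1)
2016: Sunday (+2)
2017: Monday (+1)
March 6 falls on a Monday in 2017.

2017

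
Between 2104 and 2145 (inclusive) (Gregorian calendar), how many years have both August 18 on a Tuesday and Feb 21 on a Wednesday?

0

Check each year's weekday for August 18 and Feb 21:
  2104: Mon/Thu  2105: Tue/Sat  2106: Wed/Sun  2107: Thu/Mon  2108: Sat/Tue  2109: Sun/Thu  2110: Mon/Fri  2111: Tue/Sat  2112: Thu/Sun  2113: Fri/Tue  2114: Sat/Wed  2115: Sun/Thu  2116: Tue/Fri  2117: Wed/Sun  …(14 more)…  2132: Mon/Thu  2133: Tue/Sat  2134: Wed/Sun  2135: Thu/Mon  2136: Sat/Tue  2137: Sun/Thu  2138: Mon/Fri  2139: Tue/Sat  2140: Thu/Sun  2141: Fri/Tue  2142: Sat/Wed  2143: Sun/Thu  2144: Tue/Fri  2145: Wed/Sun
Both conditions hold in: no year — 0.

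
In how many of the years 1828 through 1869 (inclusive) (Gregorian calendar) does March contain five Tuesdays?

March has 31 days; it has five Tuesdays when Tuesday falls among the first (month-length − 28) days — i.e. when March 1 is one of Tuesday/Monday/Sunday.
March 1 by year: 1828:Sat 1829:Sun✓ 1830:Mon✓ 1831:Tue✓ 1832:Thu 1833:Fri 1834:Sat 1835:Sun✓ 1836:Tue✓ 1837:Wed 1838:Thu 1839:Fri 1840:Sun✓ 1841:Mon✓ 1842:Tue✓ …(12 more)… 1855:Thu 1856:Sat 1857:Sun✓ 1858:Mon✓ 1859:Tue✓ 1860:Thu 1861:Fri 1862:Sat 1863:Sun✓ 1864:Tue✓ 1865:Wed 1866:Thu 1867:Fri 1868:Sun✓ 1869:Mon✓
Years with five Tuesdays: 1829, 1830, 1831, 1835, 1836, 1840, 1841, 1842, 1846, 1847, 1852, 1853, 1857, 1858, 1859, 1863, 1864, 1868, 1869 → 19.

19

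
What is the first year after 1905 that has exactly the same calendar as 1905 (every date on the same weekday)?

1911

Two years share a calendar iff Jan 1 falls on the same weekday and both are leap or both are common. 1905: Jan 1 is Sunday, common year.
1906: Jan 1 Monday, common
1907: Jan 1 Tuesday, common
1908: Jan 1 Wednesday, leap
1909: Jan 1 Friday, common
1910: Jan 1 Saturday, common
1911: Jan 1 Sunday, common
1911 matches on both conditions.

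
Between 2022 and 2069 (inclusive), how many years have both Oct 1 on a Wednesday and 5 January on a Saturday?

2

Check each year's weekday for Oct 1 and 5 January:
  2022: Sat/Wed  2023: Sun/Thu  2024: Tue/Fri  2025: Wed/Sun  2026: Thu/Mon  2027: Fri/Tue  2028: Sun/Wed  2029: Mon/Fri  2030: Tue/Sat  2031: Wed/Sun  2032: Fri/Mon  2033: Sat/Wed  2034: Sun/Thu  2035: Mon/Fri  …(20 more)…  2056: Sun/Wed  2057: Mon/Fri  2058: Tue/Sat  2059: Wed/Sun  2060: Fri/Mon  2061: Sat/Wed  2062: Sun/Thu  2063: Mon/Fri  2064: Wed/Sat ✓  2065: Thu/Mon  2066: Fri/Tue  2067: Sat/Wed  2068: Mon/Thu  2069: Tue/Sat
Both conditions hold in: 2036, 2064 — 2.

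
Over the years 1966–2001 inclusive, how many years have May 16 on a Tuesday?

6

Track May 16's weekday year by year (advancing +1, or +2 across a Feb 29):
  1966: Mon  1967: Tue (+1) ✓  1968: Thu (+2)  1969: Fri (+1)  1970: Sat (+1)
  1971: Sun (+1)  1972: Tue (+2) ✓  1973: Wed (+1)  1974: Thu (+1)  1975: Fri (+1)
  1976: Sun (+2)  1977: Mon (+1)  1978: Tue (+1) ✓  1979: Wed (+1)  … (8 more years) …
  1988: Mon (+2)  1989: Tue (+1) ✓  1990: Wed (+1)  1991: Thu (+1)  1992: Sat (+2)
  1993: Sun (+1)  1994: Mon (+1)  1995: Tue (+1) ✓  1996: Thu (+2)  1997: Fri (+1)
  1998: Sat (+1)  1999: Sun (+1)  2000: Tue (+2) ✓  2001: Wed (+1)
Tuesday years: 1967, 1972, 1978, 1989, 1995, 2000 — 6 in total.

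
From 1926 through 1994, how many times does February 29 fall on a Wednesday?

3

Leap years in 1926–1994: 17 of them.
Feb 29 weekday advances by 5 (mod 7) from one leap year to the next four years later (or differs when a century non-leap intervenes).
Leap-day weekdays: 1928:Wed✓ 1932:Mon 1936:Sat 1940:Thu 1944:Tue 1948:Sun 1952:Fri 1956:Wed✓ 1960:Mon 1964:Sat 1968:Thu 1972:Tue 1976:Sun 1980:Fri 1984:Wed✓ 1988:Mon 1992:Sat
Wednesday: 1928, 1956, 1984 → 3.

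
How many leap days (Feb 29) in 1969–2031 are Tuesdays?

Leap years in 1969–2031: 15 of them.
Feb 29 weekday advances by 5 (mod 7) from one leap year to the next four years later (or differs when a century non-leap intervenes).
Leap-day weekdays: 1972:Tue✓ 1976:Sun 1980:Fri 1984:Wed 1988:Mon 1992:Sat 1996:Thu 2000:Tue✓ 2004:Sun 2008:Fri 2012:Wed 2016:Mon 2020:Sat 2024:Thu 2028:Tue✓
Tuesday: 1972, 2000, 2028 → 3.

3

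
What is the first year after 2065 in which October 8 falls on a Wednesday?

From one year to the next, a fixed date's weekday advances by 1, or by 2 when a Feb 29 lies between the two dates.
2065: October 8 is Thursday.
2066: Friday (+1)
2067: Saturday (+1)
2068: Monday (+2)
2069: Tuesday (+1)
2070: Wednesday (+1)
October 8 falls on a Wednesday in 2070.

2070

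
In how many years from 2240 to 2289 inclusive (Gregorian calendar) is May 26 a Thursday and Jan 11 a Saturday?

Check each year's weekday for May 26 and Jan 11:
  2240: Tue/Sat  2241: Wed/Mon  2242: Thu/Tue  2243: Fri/Wed  2244: Sun/Thu  2245: Mon/Sat  2246: Tue/Sun  2247: Wed/Mon  2248: Fri/Tue  2249: Sat/Thu  2250: Sun/Fri  2251: Mon/Sat  2252: Wed/Sun  2253: Thu/Tue  …(22 more)…  2276: Fri/Tue  2277: Sat/Thu  2278: Sun/Fri  2279: Mon/Sat  2280: Wed/Sun  2281: Thu/Tue  2282: Fri/Wed  2283: Sat/Thu  2284: Mon/Fri  2285: Tue/Sun  2286: Wed/Mon  2287: Thu/Tue  2288: Sat/Wed  2289: Sun/Fri
Both conditions hold in: no year — 0.

0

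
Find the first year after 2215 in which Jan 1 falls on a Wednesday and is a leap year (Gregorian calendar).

Jan 1 advances by 2 weekdays after a leap year and by 1 after a common year.
2215: Jan 1 is Sunday.
2216: Monday (leap)
2217: Wednesday
2218: Thursday
2219: Friday
2220: Saturday (leap)
2221: Monday
2222: Tuesday
2223: Wednesday
2224: Thursday (leap)
2225: Saturday
2226: Sunday
2227: Monday
2228: Tuesday (leap)
2229: Thursday
2230: Friday
2231: Saturday
2232: Sunday (leap)
2233: Tuesday
2234: Wednesday
2235: Thursday
2236: Friday (leap)
2237: Sunday
2238: Monday
2239: Tuesday
2240: Wednesday (leap)
2240 begins on a Wednesday and is a leap year.

2240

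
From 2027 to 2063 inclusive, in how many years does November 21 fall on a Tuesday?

6

Track November 21's weekday year by year (advancing +1, or +2 across a Feb 29):
  2027: Sun  2028: Tue (+2) ✓  2029: Wed (+1)  2030: Thu (+1)  2031: Fri (+1)
  2032: Sun (+2)  2033: Mon (+1)  2034: Tue (+1) ✓  2035: Wed (+1)  2036: Fri (+2)
  2037: Sat (+1)  2038: Sun (+1)  2039: Mon (+1)  2040: Wed (+2)  … (9 more years) …
  2050: Mon (+1)  2051: Tue (+1) ✓  2052: Thu (+2)  2053: Fri (+1)  2054: Sat (+1)
  2055: Sun (+1)  2056: Tue (+2) ✓  2057: Wed (+1)  2058: Thu (+1)  2059: Fri (+1)
  2060: Sun (+2)  2061: Mon (+1)  2062: Tue (+1) ✓  2063: Wed (+1)
Tuesday years: 2028, 2034, 2045, 2051, 2056, 2062 — 6 in total.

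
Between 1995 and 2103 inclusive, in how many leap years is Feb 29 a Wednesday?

4

Leap years in 1995–2103: 26 of them.
Feb 29 weekday advances by 5 (mod 7) from one leap year to the next four years later (or differs when a century non-leap intervenes).
Leap-day weekdays: 1996:Thu 2000:Tue 2004:Sun 2008:Fri 2012:Wed✓ 2016:Mon 2020:Sat 2024:Thu 2028:Tue 2032:Sun 2036:Fri 2040:Wed✓ 2044:Mon 2048:Sat 2052:Thu 2056:Tue 2060:Sun 2064:Fri 2068:Wed✓ 2072:Mon 2076:Sat 2080:Thu 2084:Tue 2088:Sun 2092:Fri 2096:Wed✓
Wednesday: 2012, 2040, 2068, 2096 → 4.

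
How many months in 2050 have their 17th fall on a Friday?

Check the 17th of each month of 2050: Jan 17: Mon, Feb 17: Thu, Mar 17: Thu, Apr 17: Sun, May 17: Tue, Jun 17: Fri, Jul 17: Sun, Aug 17: Wed, Sep 17: Sat, Oct 17: Mon, Nov 17: Thu, Dec 17: Sat.
Friday occurs in June — 1 month.

1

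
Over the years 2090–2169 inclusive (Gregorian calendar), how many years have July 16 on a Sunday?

11

Track July 16's weekday year by year (advancing +1, or +2 across a Feb 29):
  2090: Sun ✓  2091: Mon (+1)  2092: Wed (+2)  2093: Thu (+1)  2094: Fri (+1)
  2095: Sat (+1)  2096: Mon (+2)  2097: Tue (+1)  2098: Wed (+1)  2099: Thu (+1)
  2100: Fri (+1)  2101: Sat (+1)  2102: Sun (+1) ✓  2103: Mon (+1)  … (52 more years) …
  2156: Fri (+2)  2157: Sat (+1)  2158: Sun (+1) ✓  2159: Mon (+1)  2160: Wed (+2)
  2161: Thu (+1)  2162: Fri (+1)  2163: Sat (+1)  2164: Mon (+2)  2165: Tue (+1)
  2166: Wed (+1)  2167: Thu (+1)  2168: Sat (+2)  2169: Sun (+1) ✓
Sunday years: 2090, 2102, 2113, 2119, 2124, 2130, 2141, 2147, 2152, 2158, 2169 — 11 in total.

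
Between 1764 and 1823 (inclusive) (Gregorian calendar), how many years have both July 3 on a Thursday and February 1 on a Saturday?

Check each year's weekday for July 3 and February 1:
  1764: Tue/Wed  1765: Wed/Fri  1766: Thu/Sat ✓  1767: Fri/Sun  1768: Sun/Mon  1769: Mon/Wed  1770: Tue/Thu  1771: Wed/Fri  1772: Fri/Sat  1773: Sat/Mon  1774: Sun/Tue  1775: Mon/Wed  1776: Wed/Thu  1777: Thu/Sat ✓  …(32 more)…  1810: Tue/Thu  1811: Wed/Fri  1812: Fri/Sat  1813: Sat/Mon  1814: Sun/Tue  1815: Mon/Wed  1816: Wed/Thu  1817: Thu/Sat ✓  1818: Fri/Sun  1819: Sat/Mon  1820: Mon/Tue  1821: Tue/Thu  1822: Wed/Fri  1823: Thu/Sat ✓
Both conditions hold in: 1766, 1777, 1783, 1794, 1800, 1806, 1817, 1823 — 8.

8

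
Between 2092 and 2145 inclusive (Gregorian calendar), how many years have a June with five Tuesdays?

June has 30 days; it has five Tuesdays when Tuesday falls among the first (month-length − 28) days — i.e. when June 1 is one of Tuesday/Monday.
June 1 by year: 2092:Sun 2093:Mon✓ 2094:Tue✓ 2095:Wed 2096:Fri 2097:Sat 2098:Sun 2099:Mon✓ 2100:Tue✓ 2101:Wed 2102:Thu 2103:Fri 2104:Sun 2105:Mon✓ 2106:Tue✓ …(24 more)… 2131:Fri 2132:Sun 2133:Mon✓ 2134:Tue✓ 2135:Wed 2136:Fri 2137:Sat 2138:Sun 2139:Mon✓ 2140:Wed 2141:Thu 2142:Fri 2143:Sat 2144:Mon✓ 2145:Tue✓
Years with five Tuesdays: 2093, 2094, 2099, 2100, 2105, 2106, 2111, 2116, 2117, 2122, 2123, 2128, 2133, 2134, 2139, 2144, 2145 → 17.

17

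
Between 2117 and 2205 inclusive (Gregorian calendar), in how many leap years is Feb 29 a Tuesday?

3

Leap years in 2117–2205: 21 of them.
Feb 29 weekday advances by 5 (mod 7) from one leap year to the next four years later (or differs when a century non-leap intervenes).
Leap-day weekdays: 2120:Thu 2124:Tue✓ 2128:Sun 2132:Fri 2136:Wed 2140:Mon 2144:Sat 2148:Thu 2152:Tue✓ 2156:Sun 2160:Fri 2164:Wed 2168:Mon 2172:Sat 2176:Thu 2180:Tue✓ 2184:Sun 2188:Fri 2192:Wed 2196:Mon 2204:Wed
Tuesday: 2124, 2152, 2180 → 3.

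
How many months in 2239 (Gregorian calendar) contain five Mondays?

4

A month of length L has five Mondays iff its first Monday is on day ≤ L−28 (so day 1–3 in a 31-day month, 1–2 in a 30-day month, day 1 in a leap February).
Checking each month of 2239: Jan starts Tue (31d); Feb starts Fri (28d); Mar starts Fri (31d); Apr starts Mon (30d) ✓; May starts Wed (31d); Jun starts Sat (30d); Jul starts Mon (31d) ✓; Aug starts Thu (31d); Sep starts Sun (30d) ✓; Oct starts Tue (31d); Nov starts Fri (30d); Dec starts Sun (31d) ✓.
Five-Monday months: April, July, September, December → 4.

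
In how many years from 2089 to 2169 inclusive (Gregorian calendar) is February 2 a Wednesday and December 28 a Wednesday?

Check each year's weekday for February 2 and December 28:
  2089: Wed/Wed ✓  2090: Thu/Thu  2091: Fri/Fri  2092: Sat/Sun  2093: Mon/Mon  2094: Tue/Tue  2095: Wed/Wed ✓  2096: Thu/Fri  2097: Sat/Sat  2098: Sun/Sun  2099: Mon/Mon  2100: Tue/Tue  2101: Wed/Wed ✓  2102: Thu/Thu  …(53 more)…  2156: Mon/Tue  2157: Wed/Wed ✓  2158: Thu/Thu  2159: Fri/Fri  2160: Sat/Sun  2161: Mon/Mon  2162: Tue/Tue  2163: Wed/Wed ✓  2164: Thu/Fri  2165: Sat/Sat  2166: Sun/Sun  2167: Mon/Mon  2168: Tue/Wed  2169: Thu/Thu
Both conditions hold in: 2089, 2095, 2101, 2107, 2118, 2129, 2135, 2146, 2157, 2163 — 10.

10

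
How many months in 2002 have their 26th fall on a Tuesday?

Check the 26th of each month of 2002: Jan 26: Sat, Feb 26: Tue, Mar 26: Tue, Apr 26: Fri, May 26: Sun, Jun 26: Wed, Jul 26: Fri, Aug 26: Mon, Sep 26: Thu, Oct 26: Sat, Nov 26: Tue, Dec 26: Thu.
Tuesday occurs in February, March, November — 3 months.

3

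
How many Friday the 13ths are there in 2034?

Check the 13th of each month of 2034: Jan 13: Fri, Feb 13: Mon, Mar 13: Mon, Apr 13: Thu, May 13: Sat, Jun 13: Tue, Jul 13: Thu, Aug 13: Sun, Sep 13: Wed, Oct 13: Fri, Nov 13: Mon, Dec 13: Wed.
Friday occurs in January, October — 2 months.

2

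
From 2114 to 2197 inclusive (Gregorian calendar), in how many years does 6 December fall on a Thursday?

Track 6 December's weekday year by year (advancing +1, or +2 across a Feb 29):
  2114: Thu ✓  2115: Fri (+1)  2116: Sun (+2)  2117: Mon (+1)  2118: Tue (+1)
  2119: Wed (+1)  2120: Fri (+2)  2121: Sat (+1)  2122: Sun (+1)  2123: Mon (+1)
  2124: Wed (+2)  2125: Thu (+1) ✓  2126: Fri (+1)  2127: Sat (+1)  … (56 more years) …
  2184: Mon (+2)  2185: Tue (+1)  2186: Wed (+1)  2187: Thu (+1) ✓  2188: Sat (+2)
  2189: Sun (+1)  2190: Mon (+1)  2191: Tue (+1)  2192: Thu (+2) ✓  2193: Fri (+1)
  2194: Sat (+1)  2195: Sun (+1)  2196: Tue (+2)  2197: Wed (+1)
Thursday years: 2114, 2125, 2131, 2136, 2142, 2153, 2159, 2164, 2170, 2181, 2187, 2192 — 12 in total.

12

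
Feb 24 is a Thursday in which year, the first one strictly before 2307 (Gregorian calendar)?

From one year to the next, a fixed date's weekday advances by 1, or by 2 when a Feb 29 lies between the two dates.
2307: February 24 is Sunday.
2306: Saturday (−1)
2305: Friday (−1)
2304: Wednesday (−2)
2303: Tuesday (−1)
2302: Monday (−1)
2301: Sunday (−1)
2300: Saturday (−1)
2299: Friday (−1)
2298: Thursday (−1)
Feb 24 falls on a Thursday in 2298.

2298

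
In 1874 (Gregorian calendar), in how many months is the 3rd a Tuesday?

Check the 3rd of each month of 1874: Jan 3: Sat, Feb 3: Tue, Mar 3: Tue, Apr 3: Fri, May 3: Sun, Jun 3: Wed, Jul 3: Fri, Aug 3: Mon, Sep 3: Thu, Oct 3: Sat, Nov 3: Tue, Dec 3: Thu.
Tuesday occurs in February, March, November — 3 months.

3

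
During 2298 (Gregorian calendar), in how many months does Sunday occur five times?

A month of length L has five Sundays iff its first Sunday is on day ≤ L−28 (so day 1–3 in a 31-day month, 1–2 in a 30-day month, day 1 in a leap February).
Checking each month of 2298: Jan starts Sat (31d) ✓; Feb starts Tue (28d); Mar starts Tue (31d); Apr starts Fri (30d); May starts Sun (31d) ✓; Jun starts Wed (30d); Jul starts Fri (31d) ✓; Aug starts Mon (31d); Sep starts Thu (30d); Oct starts Sat (31d) ✓; Nov starts Tue (30d); Dec starts Thu (31d).
Five-Sunday months: January, May, July, October → 4.

4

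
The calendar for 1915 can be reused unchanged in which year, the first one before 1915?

Two years share a calendar iff Jan 1 falls on the same weekday and both are leap or both are common. 1915: Jan 1 is Friday, common year.
1914: Jan 1 Thursday, common
1913: Jan 1 Wednesday, common
1912: Jan 1 Monday, leap
1911: Jan 1 Sunday, common
1910: Jan 1 Saturday, common
1909: Jan 1 Friday, common
1909 matches on both conditions.

1909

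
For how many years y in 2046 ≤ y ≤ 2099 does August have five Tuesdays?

August has 31 days; it has five Tuesdays when Tuesday falls among the first (month-length − 28) days — i.e. when August 1 is one of Tuesday/Monday/Sunday.
August 1 by year: 2046:Wed 2047:Thu 2048:Sat 2049:Sun✓ 2050:Mon✓ 2051:Tue✓ 2052:Thu 2053:Fri 2054:Sat 2055:Sun✓ 2056:Tue✓ 2057:Wed 2058:Thu 2059:Fri 2060:Sun✓ …(24 more)… 2085:Wed 2086:Thu 2087:Fri 2088:Sun✓ 2089:Mon✓ 2090:Tue✓ 2091:Wed 2092:Fri 2093:Sat 2094:Sun✓ 2095:Mon✓ 2096:Wed 2097:Thu 2098:Fri 2099:Sat
Years with five Tuesdays: 2049, 2050, 2051, 2055, 2056, 2060, 2061, 2062, 2066, 2067, 2072, 2073, 2077, 2078, 2079, 2083, 2084, 2088, 2089, 2090, 2094, 2095 → 22.

22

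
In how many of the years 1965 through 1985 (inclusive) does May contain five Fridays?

May has 31 days; it has five Fridays when Friday falls among the first (month-length − 28) days — i.e. when May 1 is one of Friday/Thursday/Wednesday.
May 1 by year: 1965:Sat 1966:Sun 1967:Mon 1968:Wed✓ 1969:Thu✓ 1970:Fri✓ 1971:Sat 1972:Mon 1973:Tue 1974:Wed✓ 1975:Thu✓ 1976:Sat 1977:Sun 1978:Mon 1979:Tue 1980:Thu✓ 1981:Fri✓ 1982:Sat 1983:Sun 1984:Tue 1985:Wed✓
Years with five Fridays: 1968, 1969, 1970, 1974, 1975, 1980, 1981, 1985 → 8.

8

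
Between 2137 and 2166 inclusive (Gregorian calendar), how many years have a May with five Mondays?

May has 31 days; it has five Mondays when Monday falls among the first (month-length − 28) days — i.e. when May 1 is one of Monday/Sunday/Saturday.
May 1 by year: 2137:Wed 2138:Thu 2139:Fri 2140:Sun✓ 2141:Mon✓ 2142:Tue 2143:Wed 2144:Fri 2145:Sat✓ 2146:Sun✓ 2147:Mon✓ 2148:Wed 2149:Thu 2150:Fri 2151:Sat✓ 2152:Mon✓ 2153:Tue 2154:Wed 2155:Thu 2156:Sat✓ 2157:Sun✓ 2158:Mon✓ 2159:Tue 2160:Thu 2161:Fri 2162:Sat✓ 2163:Sun✓ 2164:Tue 2165:Wed 2166:Thu
Years with five Mondays: 2140, 2141, 2145, 2146, 2147, 2151, 2152, 2156, 2157, 2158, 2162, 2163 → 12.

12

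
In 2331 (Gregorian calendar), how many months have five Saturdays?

A month of length L has five Saturdays iff its first Saturday is on day ≤ L−28 (so day 1–3 in a 31-day month, 1–2 in a 30-day month, day 1 in a leap February).
Checking each month of 2331: Jan starts Thu (31d) ✓; Feb starts Sun (28d); Mar starts Sun (31d); Apr starts Wed (30d); May starts Fri (31d) ✓; Jun starts Mon (30d); Jul starts Wed (31d); Aug starts Sat (31d) ✓; Sep starts Tue (30d); Oct starts Thu (31d) ✓; Nov starts Sun (30d); Dec starts Tue (31d).
Five-Saturday months: January, May, August, October → 4.

4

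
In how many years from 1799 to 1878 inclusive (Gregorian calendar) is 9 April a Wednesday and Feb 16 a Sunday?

Check each year's weekday for 9 April and Feb 16:
  1799: Tue/Sat  1800: Wed/Sun ✓  1801: Thu/Mon  1802: Fri/Tue  1803: Sat/Wed  1804: Mon/Thu  1805: Tue/Sat  1806: Wed/Sun ✓  1807: Thu/Mon  1808: Sat/Tue  1809: Sun/Thu  1810: Mon/Fri  1811: Tue/Sat  1812: Thu/Sun  …(52 more)…  1865: Sun/Thu  1866: Mon/Fri  1867: Tue/Sat  1868: Thu/Sun  1869: Fri/Tue  1870: Sat/Wed  1871: Sun/Thu  1872: Tue/Fri  1873: Wed/Sun ✓  1874: Thu/Mon  1875: Fri/Tue  1876: Sun/Wed  1877: Mon/Fri  1878: Tue/Sat
Both conditions hold in: 1800, 1806, 1817, 1823, 1834, 1845, 1851, 1862, 1873 — 9.

9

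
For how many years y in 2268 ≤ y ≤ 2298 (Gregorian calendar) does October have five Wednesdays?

October has 31 days; it has five Wednesdays when Wednesday falls among the first (month-length − 28) days — i.e. when October 1 is one of Wednesday/Tuesday/Monday.
October 1 by year: 2268:Thu 2269:Fri 2270:Sat 2271:Sun 2272:Tue✓ 2273:Wed✓ 2274:Thu 2275:Fri 2276:Sun 2277:Mon✓ 2278:Tue✓ 2279:Wed✓ 2280:Fri 2281:Sat 2282:Sun 2283:Mon✓ 2284:Wed✓ 2285:Thu 2286:Fri 2287:Sat 2288:Mon✓ 2289:Tue✓ 2290:Wed✓ 2291:Thu 2292:Sat 2293:Sun 2294:Mon✓ 2295:Tue✓ 2296:Thu 2297:Fri 2298:Sat
Years with five Wednesdays: 2272, 2273, 2277, 2278, 2279, 2283, 2284, 2288, 2289, 2290, 2294, 2295 → 12.

12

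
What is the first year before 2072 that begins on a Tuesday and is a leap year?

Jan 1 advances by 2 weekdays after a leap year and by 1 after a common year.
2072: Jan 1 is Friday (leap).
2071: Thursday
2070: Wednesday
2069: Tuesday
2068: Sunday (leap)
2067: Saturday
2066: Friday
2065: Thursday
2064: Tuesday (leap)
2064 begins on a Tuesday and is a leap year.

2064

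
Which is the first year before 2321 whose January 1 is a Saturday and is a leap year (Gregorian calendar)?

2316

Jan 1 advances by 2 weekdays after a leap year and by 1 after a common year.
2321: Jan 1 is Saturday.
2320: Thursday (leap)
2319: Wednesday
2318: Tuesday
2317: Monday
2316: Saturday (leap)
2316 begins on a Saturday and is a leap year.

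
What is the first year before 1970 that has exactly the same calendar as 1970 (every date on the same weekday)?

Two years share a calendar iff Jan 1 falls on the same weekday and both are leap or both are common. 1970: Jan 1 is Thursday, common year.
1969: Jan 1 Wednesday, common
1968: Jan 1 Monday, leap
1967: Jan 1 Sunday, common
1966: Jan 1 Saturday, common
1965: Jan 1 Friday, common
1964: Jan 1 Wednesday, leap
1963: Jan 1 Tuesday, common
1962: Jan 1 Monday, common
1961: Jan 1 Sunday, common
1960: Jan 1 Friday, leap
1959: Jan 1 Thursday, common
1959 matches on both conditions.

1959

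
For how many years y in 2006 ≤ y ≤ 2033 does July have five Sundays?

12

July has 31 days; it has five Sundays when Sunday falls among the first (month-length − 28) days — i.e. when July 1 is one of Sunday/Saturday/Friday.
July 1 by year: 2006:Sat✓ 2007:Sun✓ 2008:Tue 2009:Wed 2010:Thu 2011:Fri✓ 2012:Sun✓ 2013:Mon 2014:Tue 2015:Wed 2016:Fri✓ 2017:Sat✓ 2018:Sun✓ 2019:Mon 2020:Wed 2021:Thu 2022:Fri✓ 2023:Sat✓ 2024:Mon 2025:Tue 2026:Wed 2027:Thu 2028:Sat✓ 2029:Sun✓ 2030:Mon 2031:Tue 2032:Thu 2033:Fri✓
Years with five Sundays: 2006, 2007, 2011, 2012, 2016, 2017, 2018, 2022, 2023, 2028, 2029, 2033 → 12.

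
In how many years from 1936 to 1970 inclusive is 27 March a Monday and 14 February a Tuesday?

Check each year's weekday for 27 March and 14 February:
  1936: Fri/Fri  1937: Sat/Sun  1938: Sun/Mon  1939: Mon/Tue ✓  1940: Wed/Wed  1941: Thu/Fri  1942: Fri/Sat  1943: Sat/Sun  1944: Mon/Mon  1945: Tue/Wed  1946: Wed/Thu  1947: Thu/Fri  1948: Sat/Sat  1949: Sun/Mon  …(7 more)…  1957: Wed/Thu  1958: Thu/Fri  1959: Fri/Sat  1960: Sun/Sun  1961: Mon/Tue ✓  1962: Tue/Wed  1963: Wed/Thu  1964: Fri/Fri  1965: Sat/Sun  1966: Sun/Mon  1967: Mon/Tue ✓  1968: Wed/Wed  1969: Thu/Fri  1970: Fri/Sat
Both conditions hold in: 1939, 1950, 1961, 1967 — 4.

4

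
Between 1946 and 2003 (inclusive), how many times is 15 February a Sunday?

Track 15 February's weekday year by year (advancing +1, or +2 across a Feb 29):
  1946: Fri  1947: Sat (+1)  1948: Sun (+1) ✓  1949: Tue (+2)  1950: Wed (+1)
  1951: Thu (+1)  1952: Fri (+1)  1953: Sun (+2) ✓  1954: Mon (+1)  1955: Tue (+1)
  1956: Wed (+1)  1957: Fri (+2)  1958: Sat (+1)  1959: Sun (+1) ✓  … (30 more years) …
  1990: Thu (+1)  1991: Fri (+1)  1992: Sat (+1)  1993: Mon (+2)  1994: Tue (+1)
  1995: Wed (+1)  1996: Thu (+1)  1997: Sat (+2)  1998: Sun (+1) ✓  1999: Mon (+1)
  2000: Tue (+1)  2001: Thu (+2)  2002: Fri (+1)  2003: Sat (+1)
Sunday years: 1948, 1953, 1959, 1970, 1976, 1981, 1987, 1998 — 8 in total.

8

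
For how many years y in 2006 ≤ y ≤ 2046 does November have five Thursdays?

13

November has 30 days; it has five Thursdays when Thursday falls among the first (month-length − 28) days — i.e. when November 1 is one of Thursday/Wednesday.
November 1 by year: 2006:Wed✓ 2007:Thu✓ 2008:Sat 2009:Sun 2010:Mon 2011:Tue 2012:Thu✓ 2013:Fri 2014:Sat 2015:Sun 2016:Tue 2017:Wed✓ 2018:Thu✓ 2019:Fri 2020:Sun …(11 more)… 2032:Mon 2033:Tue 2034:Wed✓ 2035:Thu✓ 2036:Sat 2037:Sun 2038:Mon 2039:Tue 2040:Thu✓ 2041:Fri 2042:Sat 2043:Sun 2044:Tue 2045:Wed✓ 2046:Thu✓
Years with five Thursdays: 2006, 2007, 2012, 2017, 2018, 2023, 2028, 2029, 2034, 2035, 2040, 2045, 2046 → 13.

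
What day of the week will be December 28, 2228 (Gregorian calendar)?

Sunday

January 1, 2228 is a Tuesday.
December 28 is day 363 of the year, i.e. 362 days after Jan 1.
362 mod 7 = 5, so advance 5 weekdays from Tuesday: Sunday.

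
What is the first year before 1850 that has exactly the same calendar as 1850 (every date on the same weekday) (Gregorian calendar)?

1839

Two years share a calendar iff Jan 1 falls on the same weekday and both are leap or both are common. 1850: Jan 1 is Tuesday, common year.
1849: Jan 1 Monday, common
1848: Jan 1 Saturday, leap
1847: Jan 1 Friday, common
1846: Jan 1 Thursday, common
1845: Jan 1 Wednesday, common
1844: Jan 1 Monday, leap
1843: Jan 1 Sunday, common
1842: Jan 1 Saturday, common
1841: Jan 1 Friday, common
1840: Jan 1 Wednesday, leap
1839: Jan 1 Tuesday, common
1839 matches on both conditions.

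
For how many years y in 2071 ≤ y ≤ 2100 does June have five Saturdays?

June has 30 days; it has five Saturdays when Saturday falls among the first (month-length − 28) days — i.e. when June 1 is one of Saturday/Friday.
June 1 by year: 2071:Mon 2072:Wed 2073:Thu 2074:Fri✓ 2075:Sat✓ 2076:Mon 2077:Tue 2078:Wed 2079:Thu 2080:Sat✓ 2081:Sun 2082:Mon 2083:Tue 2084:Thu 2085:Fri✓ 2086:Sat✓ 2087:Sun 2088:Tue 2089:Wed 2090:Thu 2091:Fri✓ 2092:Sun 2093:Mon 2094:Tue 2095:Wed 2096:Fri✓ 2097:Sat✓ 2098:Sun 2099:Mon 2100:Tue
Years with five Saturdays: 2074, 2075, 2080, 2085, 2086, 2091, 2096, 2097 → 8.

8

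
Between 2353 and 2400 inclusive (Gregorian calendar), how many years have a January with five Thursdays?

20

January has 31 days; it has five Thursdays when Thursday falls among the first (month-length − 28) days — i.e. when January 1 is one of Thursday/Wednesday/Tuesday.
January 1 by year: 2353:Thu✓ 2354:Fri 2355:Sat 2356:Sun 2357:Tue✓ 2358:Wed✓ 2359:Thu✓ 2360:Fri 2361:Sun 2362:Mon 2363:Tue✓ 2364:Wed✓ 2365:Fri 2366:Sat 2367:Sun …(18 more)… 2386:Wed✓ 2387:Thu✓ 2388:Fri 2389:Sun 2390:Mon 2391:Tue✓ 2392:Wed✓ 2393:Fri 2394:Sat 2395:Sun 2396:Mon 2397:Wed✓ 2398:Thu✓ 2399:Fri 2400:Sat
Years with five Thursdays: 2353, 2357, 2358, 2359, 2363, 2364, 2369, 2370, 2374, 2375, 2376, 2380, 2381, 2385, 2386, 2387, 2391, 2392, 2397, 2398 → 20.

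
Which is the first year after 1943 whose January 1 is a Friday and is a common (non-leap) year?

Jan 1 advances by 2 weekdays after a leap year and by 1 after a common year.
1943: Jan 1 is Friday.
1944: Saturday (leap)
1945: Monday
1946: Tuesday
1947: Wednesday
1948: Thursday (leap)
1949: Saturday
1950: Sunday
1951: Monday
1952: Tuesday (leap)
1953: Thursday
1954: Friday
1954 begins on a Friday and is a common year.

1954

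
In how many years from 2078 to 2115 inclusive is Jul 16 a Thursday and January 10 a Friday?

Check each year's weekday for Jul 16 and January 10:
  2078: Sat/Mon  2079: Sun/Tue  2080: Tue/Wed  2081: Wed/Fri  2082: Thu/Sat  2083: Fri/Sun  2084: Sun/Mon  2085: Mon/Wed  2086: Tue/Thu  2087: Wed/Fri  2088: Fri/Sat  2089: Sat/Mon  2090: Sun/Tue  2091: Mon/Wed  …(10 more)…  2102: Sun/Tue  2103: Mon/Wed  2104: Wed/Thu  2105: Thu/Sat  2106: Fri/Sun  2107: Sat/Mon  2108: Mon/Tue  2109: Tue/Thu  2110: Wed/Fri  2111: Thu/Sat  2112: Sat/Sun  2113: Sun/Tue  2114: Mon/Wed  2115: Tue/Thu
Both conditions hold in: no year — 0.

0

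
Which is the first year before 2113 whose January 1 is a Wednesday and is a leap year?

2076

Jan 1 advances by 2 weekdays after a leap year and by 1 after a common year.
2113: Jan 1 is Sunday.
2112: Friday (leap)
2111: Thursday
2110: Wednesday
2109: Tuesday
2108: Sunday (leap)
2107: Saturday
2106: Friday
2105: Thursday
2104: Tuesday (leap)
2103: Monday
2102: Sunday
2101: Saturday
2100: Friday
2099: Thursday
2098: Wednesday
2097: Tuesday
2096: Sunday (leap)
2095: Saturday
2094: Friday
2093: Thursday
2092: Tuesday (leap)
2091: Monday
2090: Sunday
2089: Saturday
2088: Thursday (leap)
2087: Wednesday
2086: Tuesday
2085: Monday
2084: Saturday (leap)
2083: Friday
2082: Thursday
2081: Wednesday
2080: Monday (leap)
2079: Sunday
2078: Saturday
2077: Friday
2076: Wednesday (leap)
2076 begins on a Wednesday and is a leap year.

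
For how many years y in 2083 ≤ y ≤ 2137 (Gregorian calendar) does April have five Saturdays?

15

April has 30 days; it has five Saturdays when Saturday falls among the first (month-length − 28) days — i.e. when April 1 is one of Saturday/Friday.
April 1 by year: 2083:Thu 2084:Sat✓ 2085:Sun 2086:Mon 2087:Tue 2088:Thu 2089:Fri✓ 2090:Sat✓ 2091:Sun 2092:Tue 2093:Wed 2094:Thu 2095:Fri✓ 2096:Sun 2097:Mon …(25 more)… 2123:Thu 2124:Sat✓ 2125:Sun 2126:Mon 2127:Tue 2128:Thu 2129:Fri✓ 2130:Sat✓ 2131:Sun 2132:Tue 2133:Wed 2134:Thu 2135:Fri✓ 2136:Sun 2137:Mon
Years with five Saturdays: 2084, 2089, 2090, 2095, 2101, 2102, 2107, 2112, 2113, 2118, 2119, 2124, 2129, 2130, 2135 → 15.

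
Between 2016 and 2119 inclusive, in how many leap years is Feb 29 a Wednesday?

Leap years in 2016–2119: 25 of them.
Feb 29 weekday advances by 5 (mod 7) from one leap year to the next four years later (or differs when a century non-leap intervenes).
Leap-day weekdays: 2016:Mon 2020:Sat 2024:Thu 2028:Tue 2032:Sun 2036:Fri 2040:Wed✓ 2044:Mon 2048:Sat 2052:Thu 2056:Tue 2060:Sun 2064:Fri 2068:Wed✓ 2072:Mon 2076:Sat 2080:Thu 2084:Tue 2088:Sun 2092:Fri 2096:Wed✓ 2104:Fri 2108:Wed✓ 2112:Mon 2116:Sat
Wednesday: 2040, 2068, 2096, 2108 → 4.

4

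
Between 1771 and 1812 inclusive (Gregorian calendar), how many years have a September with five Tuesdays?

September has 30 days; it has five Tuesdays when Tuesday falls among the first (month-length − 28) days — i.e. when September 1 is one of Tuesday/Monday.
September 1 by year: 1771:Sun 1772:Tue✓ 1773:Wed 1774:Thu 1775:Fri 1776:Sun 1777:Mon✓ 1778:Tue✓ 1779:Wed 1780:Fri 1781:Sat 1782:Sun 1783:Mon✓ 1784:Wed 1785:Thu …(12 more)… 1798:Sat 1799:Sun 1800:Mon✓ 1801:Tue✓ 1802:Wed 1803:Thu 1804:Sat 1805:Sun 1806:Mon✓ 1807:Tue✓ 1808:Thu 1809:Fri 1810:Sat 1811:Sun 1812:Tue✓
Years with five Tuesdays: 1772, 1777, 1778, 1783, 1788, 1789, 1794, 1795, 1800, 1801, 1806, 1807, 1812 → 13.

13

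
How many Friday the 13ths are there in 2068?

Check the 13th of each month of 2068: Jan 13: Fri, Feb 13: Mon, Mar 13: Tue, Apr 13: Fri, May 13: Sun, Jun 13: Wed, Jul 13: Fri, Aug 13: Mon, Sep 13: Thu, Oct 13: Sat, Nov 13: Tue, Dec 13: Thu.
Friday occurs in January, April, July — 3 months.

3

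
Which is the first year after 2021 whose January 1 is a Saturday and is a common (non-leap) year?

2022

Jan 1 advances by 2 weekdays after a leap year and by 1 after a common year.
2021: Jan 1 is Friday.
2022: Saturday
2022 begins on a Saturday and is a common year.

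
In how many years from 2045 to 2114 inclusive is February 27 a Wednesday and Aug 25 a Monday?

3

Check each year's weekday for February 27 and Aug 25:
  2045: Mon/Fri  2046: Tue/Sat  2047: Wed/Sun  2048: Thu/Tue  2049: Sat/Wed  2050: Sun/Thu  2051: Mon/Fri  2052: Tue/Sun  2053: Thu/Mon  2054: Fri/Tue  2055: Sat/Wed  2056: Sun/Fri  2057: Tue/Sat  2058: Wed/Sun  …(42 more)…  2101: Sun/Thu  2102: Mon/Fri  2103: Tue/Sat  2104: Wed/Mon ✓  2105: Fri/Tue  2106: Sat/Wed  2107: Sun/Thu  2108: Mon/Sat  2109: Wed/Sun  2110: Thu/Mon  2111: Fri/Tue  2112: Sat/Thu  2113: Mon/Fri  2114: Tue/Sat
Both conditions hold in: 2064, 2092, 2104 — 3.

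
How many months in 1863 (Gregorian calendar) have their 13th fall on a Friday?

3

Check the 13th of each month of 1863: Jan 13: Tue, Feb 13: Fri, Mar 13: Fri, Apr 13: Mon, May 13: Wed, Jun 13: Sat, Jul 13: Mon, Aug 13: Thu, Sep 13: Sun, Oct 13: Tue, Nov 13: Fri, Dec 13: Sun.
Friday occurs in February, March, November — 3 months.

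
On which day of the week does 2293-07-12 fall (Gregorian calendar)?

Wednesday

January 1, 2293 is a Sunday.
July 12 is day 193 of the year, i.e. 192 days after Jan 1.
192 mod 7 = 3, so advance 3 weekdays from Sunday: Wednesday.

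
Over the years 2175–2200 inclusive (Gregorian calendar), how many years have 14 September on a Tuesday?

Track 14 September's weekday year by year (advancing +1, or +2 across a Feb 29):
  2175: Thu  2176: Sat (+2)  2177: Sun (+1)  2178: Mon (+1)  2179: Tue (+1) ✓
  2180: Thu (+2)  2181: Fri (+1)  2182: Sat (+1)  2183: Sun (+1)  2184: Tue (+2) ✓
  2185: Wed (+1)  2186: Thu (+1)  2187: Fri (+1)  2188: Sun (+2)  2189: Mon (+1)
  2190: Tue (+1) ✓  2191: Wed (+1)  2192: Fri (+2)  2193: Sat (+1)  2194: Sun (+1)
  2195: Mon (+1)  2196: Wed (+2)  2197: Thu (+1)  2198: Fri (+1)  2199: Sat (+1)
  2200: Sun (+1)
Tuesday years: 2179, 2184, 2190 — 3 in total.

3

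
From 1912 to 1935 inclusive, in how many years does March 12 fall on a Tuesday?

Track March 12's weekday year by year (advancing +1, or +2 across a Feb 29):
  1912: Tue ✓  1913: Wed (+1)  1914: Thu (+1)  1915: Fri (+1)  1916: Sun (+2)
  1917: Mon (+1)  1918: Tue (+1) ✓  1919: Wed (+1)  1920: Fri (+2)  1921: Sat (+1)
  1922: Sun (+1)  1923: Mon (+1)  1924: Wed (+2)  1925: Thu (+1)  1926: Fri (+1)
  1927: Sat (+1)  1928: Mon (+2)  1929: Tue (+1) ✓  1930: Wed (+1)  1931: Thu (+1)
  1932: Sat (+2)  1933: Sun (+1)  1934: Mon (+1)  1935: Tue (+1) ✓
Tuesday years: 1912, 1918, 1929, 1935 — 4 in total.

4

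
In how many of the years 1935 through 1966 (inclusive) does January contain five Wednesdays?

January has 31 days; it has five Wednesdays when Wednesday falls among the first (month-length − 28) days — i.e. when January 1 is one of Wednesday/Tuesday/Monday.
January 1 by year: 1935:Tue✓ 1936:Wed✓ 1937:Fri 1938:Sat 1939:Sun 1940:Mon✓ 1941:Wed✓ 1942:Thu 1943:Fri 1944:Sat 1945:Mon✓ 1946:Tue✓ 1947:Wed✓ 1948:Thu 1949:Sat 1950:Sun 1951:Mon✓ 1952:Tue✓ 1953:Thu 1954:Fri 1955:Sat 1956:Sun 1957:Tue✓ 1958:Wed✓ 1959:Thu 1960:Fri 1961:Sun 1962:Mon✓ 1963:Tue✓ 1964:Wed✓ 1965:Fri 1966:Sat
Years with five Wednesdays: 1935, 1936, 1940, 1941, 1945, 1946, 1947, 1951, 1952, 1957, 1958, 1962, 1963, 1964 → 14.

14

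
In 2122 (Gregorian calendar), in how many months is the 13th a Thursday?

1

Check the 13th of each month of 2122: Jan 13: Tue, Feb 13: Fri, Mar 13: Fri, Apr 13: Mon, May 13: Wed, Jun 13: Sat, Jul 13: Mon, Aug 13: Thu, Sep 13: Sun, Oct 13: Tue, Nov 13: Fri, Dec 13: Sun.
Thursday occurs in August — 1 month.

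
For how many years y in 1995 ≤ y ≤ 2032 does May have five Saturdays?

May has 31 days; it has five Saturdays when Saturday falls among the first (month-length − 28) days — i.e. when May 1 is one of Saturday/Friday/Thursday.
May 1 by year: 1995:Mon 1996:Wed 1997:Thu✓ 1998:Fri✓ 1999:Sat✓ 2000:Mon 2001:Tue 2002:Wed 2003:Thu✓ 2004:Sat✓ 2005:Sun 2006:Mon 2007:Tue 2008:Thu✓ 2009:Fri✓ …(8 more)… 2018:Tue 2019:Wed 2020:Fri✓ 2021:Sat✓ 2022:Sun 2023:Mon 2024:Wed 2025:Thu✓ 2026:Fri✓ 2027:Sat✓ 2028:Mon 2029:Tue 2030:Wed 2031:Thu✓ 2032:Sat✓
Years with five Saturdays: 1997, 1998, 1999, 2003, 2004, 2008, 2009, 2010, 2014, 2015, 2020, 2021, 2025, 2026, 2027, 2031, 2032 → 17.

17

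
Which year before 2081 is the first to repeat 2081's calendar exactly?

2070

Two years share a calendar iff Jan 1 falls on the same weekday and both are leap or both are common. 2081: Jan 1 is Wednesday, common year.
2080: Jan 1 Monday, leap
2079: Jan 1 Sunday, common
2078: Jan 1 Saturday, common
2077: Jan 1 Friday, common
2076: Jan 1 Wednesday, leap
2075: Jan 1 Tuesday, common
2074: Jan 1 Monday, common
2073: Jan 1 Sunday, common
2072: Jan 1 Friday, leap
2071: Jan 1 Thursday, common
2070: Jan 1 Wednesday, common
2070 matches on both conditions.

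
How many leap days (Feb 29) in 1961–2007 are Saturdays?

Leap years in 1961–2007: 11 of them.
Feb 29 weekday advances by 5 (mod 7) from one leap year to the next four years later (or differs when a century non-leap intervenes).
Leap-day weekdays: 1964:Sat✓ 1968:Thu 1972:Tue 1976:Sun 1980:Fri 1984:Wed 1988:Mon 1992:Sat✓ 1996:Thu 2000:Tue 2004:Sun
Saturday: 1964, 1992 → 2.

2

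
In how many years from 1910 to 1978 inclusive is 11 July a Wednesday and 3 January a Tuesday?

Check each year's weekday for 11 July and 3 January:
  1910: Mon/Mon  1911: Tue/Tue  1912: Thu/Wed  1913: Fri/Fri  1914: Sat/Sat  1915: Sun/Sun  1916: Tue/Mon  1917: Wed/Wed  1918: Thu/Thu  1919: Fri/Fri  1920: Sun/Sat  1921: Mon/Mon  1922: Tue/Tue  1923: Wed/Wed  …(41 more)…  1965: Sun/Sun  1966: Mon/Mon  1967: Tue/Tue  1968: Thu/Wed  1969: Fri/Fri  1970: Sat/Sat  1971: Sun/Sun  1972: Tue/Mon  1973: Wed/Wed  1974: Thu/Thu  1975: Fri/Fri  1976: Sun/Sat  1977: Mon/Mon  1978: Tue/Tue
Both conditions hold in: 1928, 1956 — 2.

2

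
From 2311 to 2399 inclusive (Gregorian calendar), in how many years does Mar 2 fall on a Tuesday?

13

Track Mar 2's weekday year by year (advancing +1, or +2 across a Feb 29):
  2311: Thu  2312: Sat (+2)  2313: Sun (+1)  2314: Mon (+1)  2315: Tue (+1) ✓
  2316: Thu (+2)  2317: Fri (+1)  2318: Sat (+1)  2319: Sun (+1)  2320: Tue (+2) ✓
  2321: Wed (+1)  2322: Thu (+1)  2323: Fri (+1)  2324: Sun (+2)  … (61 more years) …
  2386: Sun (+1)  2387: Mon (+1)  2388: Wed (+2)  2389: Thu (+1)  2390: Fri (+1)
  2391: Sat (+1)  2392: Mon (+2)  2393: Tue (+1) ✓  2394: Wed (+1)  2395: Thu (+1)
  2396: Sat (+2)  2397: Sun (+1)  2398: Mon (+1)  2399: Tue (+1) ✓
Tuesday years: 2315, 2320, 2326, 2337, 2343, 2348, 2354, 2365, 2371, 2376, 2382, 2393, 2399 — 13 in total.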